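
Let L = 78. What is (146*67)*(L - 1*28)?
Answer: 489100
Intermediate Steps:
(146*67)*(L - 1*28) = (146*67)*(78 - 1*28) = 9782*(78 - 28) = 9782*50 = 489100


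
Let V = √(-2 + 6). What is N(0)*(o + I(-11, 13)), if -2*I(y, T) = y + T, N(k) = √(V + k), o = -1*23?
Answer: -24*√2 ≈ -33.941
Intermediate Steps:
V = 2 (V = √4 = 2)
o = -23
N(k) = √(2 + k)
I(y, T) = -T/2 - y/2 (I(y, T) = -(y + T)/2 = -(T + y)/2 = -T/2 - y/2)
N(0)*(o + I(-11, 13)) = √(2 + 0)*(-23 + (-½*13 - ½*(-11))) = √2*(-23 + (-13/2 + 11/2)) = √2*(-23 - 1) = √2*(-24) = -24*√2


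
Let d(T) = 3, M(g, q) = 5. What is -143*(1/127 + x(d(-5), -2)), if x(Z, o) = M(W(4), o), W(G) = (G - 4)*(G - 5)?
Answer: -90948/127 ≈ -716.13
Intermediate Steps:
W(G) = (-5 + G)*(-4 + G) (W(G) = (-4 + G)*(-5 + G) = (-5 + G)*(-4 + G))
x(Z, o) = 5
-143*(1/127 + x(d(-5), -2)) = -143*(1/127 + 5) = -143*636/127 = -90948/127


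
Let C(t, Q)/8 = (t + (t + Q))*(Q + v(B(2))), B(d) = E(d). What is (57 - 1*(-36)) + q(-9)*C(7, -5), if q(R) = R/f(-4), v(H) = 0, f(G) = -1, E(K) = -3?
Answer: -3147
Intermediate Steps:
B(d) = -3
q(R) = -R (q(R) = R/(-1) = R*(-1) = -R)
C(t, Q) = 8*Q*(Q + 2*t) (C(t, Q) = 8*((t + (t + Q))*(Q + 0)) = 8*((t + (Q + t))*Q) = 8*((Q + 2*t)*Q) = 8*(Q*(Q + 2*t)) = 8*Q*(Q + 2*t))
(57 - 1*(-36)) + q(-9)*C(7, -5) = (57 - 1*(-36)) + (-1*(-9))*(8*(-5)*(-5 + 2*7)) = (57 + 36) + 9*(8*(-5)*(-5 + 14)) = 93 + 9*(8*(-5)*9) = 93 + 9*(-360) = 93 - 3240 = -3147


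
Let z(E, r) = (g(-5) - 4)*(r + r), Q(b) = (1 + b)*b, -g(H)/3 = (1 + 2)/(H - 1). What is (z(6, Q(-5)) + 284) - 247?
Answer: -63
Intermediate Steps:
g(H) = -9/(-1 + H) (g(H) = -3*(1 + 2)/(H - 1) = -9/(-1 + H))
Q(b) = b*(1 + b)
z(E, r) = -5*r (z(E, r) = (-9/(-1 - 5) - 4)*(r + r) = (-9/(-6) - 4)*(2*r) = (-9*(-1/6) - 4)*(2*r) = (3/2 - 4)*(2*r) = -5*r)
(z(6, Q(-5)) + 284) - 247 = (-(-25)*(1 - 5) + 284) - 247 = (-(-25)*(-4) + 284) - 247 = (-5*20 + 284) - 247 = (-100 + 284) - 247 = 184 - 247 = -63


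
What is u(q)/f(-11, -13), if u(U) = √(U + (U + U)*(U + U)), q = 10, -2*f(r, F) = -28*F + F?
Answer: -2*√410/351 ≈ -0.11538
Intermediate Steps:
f(r, F) = 27*F/2 (f(r, F) = -(-28*F + F)/2 = -(-27)*F/2 = 27*F/2)
u(U) = √(U + 4*U²) (u(U) = √(U + (2*U)*(2*U)) = √(U + 4*U²))
u(q)/f(-11, -13) = √(10*(1 + 4*10))/(((27/2)*(-13))) = √(10*(1 + 40))/(-351/2) = √(10*41)*(-2/351) = √410*(-2/351) = -2*√410/351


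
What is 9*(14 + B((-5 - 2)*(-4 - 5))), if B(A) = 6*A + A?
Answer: 4095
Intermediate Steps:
B(A) = 7*A
9*(14 + B((-5 - 2)*(-4 - 5))) = 9*(14 + 7*((-5 - 2)*(-4 - 5))) = 9*(14 + 7*(-7*(-9))) = 9*(14 + 7*63) = 9*(14 + 441) = 9*455 = 4095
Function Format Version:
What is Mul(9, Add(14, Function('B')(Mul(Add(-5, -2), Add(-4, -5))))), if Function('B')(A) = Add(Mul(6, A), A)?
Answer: 4095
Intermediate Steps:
Function('B')(A) = Mul(7, A)
Mul(9, Add(14, Function('B')(Mul(Add(-5, -2), Add(-4, -5))))) = Mul(9, Add(14, Mul(7, Mul(Add(-5, -2), Add(-4, -5))))) = Mul(9, Add(14, Mul(7, Mul(-7, -9)))) = Mul(9, Add(14, Mul(7, 63))) = Mul(9, Add(14, 441)) = Mul(9, 455) = 4095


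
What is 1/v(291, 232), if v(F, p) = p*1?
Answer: 1/232 ≈ 0.0043103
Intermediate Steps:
v(F, p) = p
1/v(291, 232) = 1/232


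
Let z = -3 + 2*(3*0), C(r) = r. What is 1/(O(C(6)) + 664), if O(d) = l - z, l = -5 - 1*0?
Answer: 1/662 ≈ 0.0015106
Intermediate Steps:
l = -5 (l = -5 + 0 = -5)
z = -3 (z = -3 + 2*0 = -3 + 0 = -3)
O(d) = -2 (O(d) = -5 - 1*(-3) = -5 + 3 = -2)
1/(O(C(6)) + 664) = 1/(-2 + 664) = 1/662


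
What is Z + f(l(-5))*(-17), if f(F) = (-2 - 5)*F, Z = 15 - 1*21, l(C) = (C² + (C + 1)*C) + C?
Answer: 4754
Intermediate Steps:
l(C) = C + C² + C*(1 + C) (l(C) = (C² + (1 + C)*C) + C = (C² + C*(1 + C)) + C = C + C² + C*(1 + C))
Z = -6 (Z = 15 - 21 = -6)
f(F) = -7*F
Z + f(l(-5))*(-17) = -6 - 14*(-5)*(1 - 5)*(-17) = -6 - 14*(-5)*(-4)*(-17) = -6 - 7*40*(-17) = -6 - 280*(-17) = -6 + 4760 = 4754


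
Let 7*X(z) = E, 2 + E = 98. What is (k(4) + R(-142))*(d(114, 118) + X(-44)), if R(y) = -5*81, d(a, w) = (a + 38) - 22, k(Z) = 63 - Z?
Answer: -348076/7 ≈ -49725.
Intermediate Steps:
E = 96 (E = -2 + 98 = 96)
X(z) = 96/7 (X(z) = (⅐)*96 = 96/7)
d(a, w) = 16 + a (d(a, w) = (38 + a) - 22 = 16 + a)
R(y) = -405
(k(4) + R(-142))*(d(114, 118) + X(-44)) = ((63 - 1*4) - 405)*((16 + 114) + 96/7) = ((63 - 4) - 405)*(130 + 96/7) = (59 - 405)*(1006/7) = -346*1006/7 = -348076/7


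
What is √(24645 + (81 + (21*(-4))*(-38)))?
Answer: 3*√3102 ≈ 167.09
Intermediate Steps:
√(24645 + (81 + (21*(-4))*(-38))) = √(24645 + (81 - 84*(-38))) = √(24645 + (81 + 3192)) = √(24645 + 3273) = √27918 = 3*√3102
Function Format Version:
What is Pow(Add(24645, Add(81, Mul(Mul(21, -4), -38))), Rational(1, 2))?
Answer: Mul(3, Pow(3102, Rational(1, 2))) ≈ 167.09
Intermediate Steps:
Pow(Add(24645, Add(81, Mul(Mul(21, -4), -38))), Rational(1, 2)) = Pow(Add(24645, Add(81, Mul(-84, -38))), Rational(1, 2)) = Pow(Add(24645, Add(81, 3192)), Rational(1, 2)) = Pow(Add(24645, 3273), Rational(1, 2)) = Pow(27918, Rational(1, 2)) = Mul(3, Pow(3102, Rational(1, 2)))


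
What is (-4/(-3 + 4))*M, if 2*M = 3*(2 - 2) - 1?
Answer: 2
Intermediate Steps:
M = -½ (M = (3*(2 - 2) - 1)/2 = (3*0 - 1)/2 = (0 - 1)/2 = (½)*(-1) = -½ ≈ -0.50000)
(-4/(-3 + 4))*M = -4/(-3 + 4)*(-½) = -4/1*(-½) = -4*1*(-½) = -4*(-½) = 2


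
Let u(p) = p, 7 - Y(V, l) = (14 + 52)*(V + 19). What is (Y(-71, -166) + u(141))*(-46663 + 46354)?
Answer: -1106220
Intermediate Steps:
Y(V, l) = -1247 - 66*V (Y(V, l) = 7 - (14 + 52)*(V + 19) = 7 - 66*(19 + V) = 7 - (1254 + 66*V) = 7 + (-1254 - 66*V) = -1247 - 66*V)
(Y(-71, -166) + u(141))*(-46663 + 46354) = ((-1247 - 66*(-71)) + 141)*(-46663 + 46354) = ((-1247 + 4686) + 141)*(-309) = (3439 + 141)*(-309) = 3580*(-309) = -1106220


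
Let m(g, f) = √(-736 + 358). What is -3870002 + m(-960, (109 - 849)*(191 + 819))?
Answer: -3870002 + 3*I*√42 ≈ -3.87e+6 + 19.442*I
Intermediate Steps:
m(g, f) = 3*I*√42 (m(g, f) = √(-378) = 3*I*√42)
-3870002 + m(-960, (109 - 849)*(191 + 819)) = -3870002 + 3*I*√42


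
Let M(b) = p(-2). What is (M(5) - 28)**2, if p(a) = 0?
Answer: 784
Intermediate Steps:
M(b) = 0
(M(5) - 28)**2 = (0 - 28)**2 = (-28)**2 = 784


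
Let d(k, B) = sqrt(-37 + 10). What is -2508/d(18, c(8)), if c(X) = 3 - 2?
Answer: 836*I*sqrt(3)/3 ≈ 482.67*I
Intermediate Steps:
c(X) = 1
d(k, B) = 3*I*sqrt(3) (d(k, B) = sqrt(-27) = 3*I*sqrt(3))
-2508/d(18, c(8)) = -2508*(-I*sqrt(3)/9) = -(-836)*I*sqrt(3)/3 = 836*I*sqrt(3)/3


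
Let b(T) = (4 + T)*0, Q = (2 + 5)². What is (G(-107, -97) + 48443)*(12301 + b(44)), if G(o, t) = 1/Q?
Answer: 29198982108/49 ≈ 5.9590e+8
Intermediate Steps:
Q = 49 (Q = 7² = 49)
b(T) = 0
G(o, t) = 1/49
(G(-107, -97) + 48443)*(12301 + b(44)) = (1/49 + 48443)*(12301 + 0) = (2373708/49)*12301 = 29198982108/49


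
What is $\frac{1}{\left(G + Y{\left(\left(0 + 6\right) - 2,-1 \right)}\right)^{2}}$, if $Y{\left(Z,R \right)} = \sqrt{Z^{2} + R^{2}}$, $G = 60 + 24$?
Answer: $\frac{1}{\left(84 + \sqrt{17}\right)^{2}} \approx 0.00012877$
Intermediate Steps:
$G = 84$
$Y{\left(Z,R \right)} = \sqrt{R^{2} + Z^{2}}$
$\frac{1}{\left(G + Y{\left(\left(0 + 6\right) - 2,-1 \right)}\right)^{2}} = \frac{1}{\left(84 + \sqrt{\left(-1\right)^{2} + \left(\left(0 + 6\right) - 2\right)^{2}}\right)^{2}} = \frac{1}{\left(84 + \sqrt{1 + \left(6 - 2\right)^{2}}\right)^{2}} = \frac{1}{\left(84 + \sqrt{1 + 4^{2}}\right)^{2}} = \frac{1}{\left(84 + \sqrt{1 + 16}\right)^{2}} = \frac{1}{\left(84 + \sqrt{17}\right)^{2}}$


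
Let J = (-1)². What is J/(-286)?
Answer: -1/286 ≈ -0.0034965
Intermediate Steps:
J = 1
J/(-286) = 1/(-286) = 1*(-1/286) = -1/286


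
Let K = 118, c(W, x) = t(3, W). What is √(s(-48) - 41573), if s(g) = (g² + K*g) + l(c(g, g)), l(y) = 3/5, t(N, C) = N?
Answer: I*√1123310/5 ≈ 211.97*I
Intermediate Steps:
c(W, x) = 3
l(y) = ⅗ (l(y) = 3*(⅕) = ⅗)
s(g) = ⅗ + g² + 118*g (s(g) = (g² + 118*g) + ⅗ = ⅗ + g² + 118*g)
√(s(-48) - 41573) = √((⅗ + (-48)² + 118*(-48)) - 41573) = √((⅗ + 2304 - 5664) - 41573) = √(-16797/5 - 41573) = √(-224662/5) = I*√1123310/5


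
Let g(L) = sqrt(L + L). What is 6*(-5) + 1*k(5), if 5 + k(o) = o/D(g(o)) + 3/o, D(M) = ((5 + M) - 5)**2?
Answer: -339/10 ≈ -33.900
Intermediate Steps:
g(L) = sqrt(2)*sqrt(L) (g(L) = sqrt(2*L) = sqrt(2)*sqrt(L))
D(M) = M**2
k(o) = -9/2 + 3/o (k(o) = -5 + (o/((sqrt(2)*sqrt(o))**2) + 3/o) = -5 + (o/((2*o)) + 3/o) = -5 + (o*(1/(2*o)) + 3/o) = -5 + (1/2 + 3/o) = -9/2 + 3/o)
6*(-5) + 1*k(5) = 6*(-5) + 1*(-9/2 + 3/5) = -30 + 1*(-9/2 + 3*(1/5)) = -30 + 1*(-9/2 + 3/5) = -30 + 1*(-39/10) = -30 - 39/10 = -339/10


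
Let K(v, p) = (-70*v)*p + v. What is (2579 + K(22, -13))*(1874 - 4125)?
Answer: -50919871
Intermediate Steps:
K(v, p) = v - 70*p*v (K(v, p) = -70*p*v + v = v - 70*p*v)
(2579 + K(22, -13))*(1874 - 4125) = (2579 + 22*(1 - 70*(-13)))*(1874 - 4125) = (2579 + 22*(1 + 910))*(-2251) = (2579 + 22*911)*(-2251) = (2579 + 20042)*(-2251) = 22621*(-2251) = -50919871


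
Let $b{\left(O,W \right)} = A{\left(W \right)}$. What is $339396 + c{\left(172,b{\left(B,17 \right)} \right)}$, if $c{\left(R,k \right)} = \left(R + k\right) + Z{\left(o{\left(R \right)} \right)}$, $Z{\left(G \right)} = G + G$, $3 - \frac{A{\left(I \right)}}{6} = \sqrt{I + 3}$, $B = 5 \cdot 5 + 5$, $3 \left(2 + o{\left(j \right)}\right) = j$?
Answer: $\frac{1019090}{3} - 12 \sqrt{5} \approx 3.3967 \cdot 10^{5}$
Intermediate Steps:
$o{\left(j \right)} = -2 + \frac{j}{3}$
$B = 30$ ($B = 25 + 5 = 30$)
$A{\left(I \right)} = 18 - 6 \sqrt{3 + I}$ ($A{\left(I \right)} = 18 - 6 \sqrt{I + 3} = 18 - 6 \sqrt{3 + I}$)
$Z{\left(G \right)} = 2 G$
$b{\left(O,W \right)} = 18 - 6 \sqrt{3 + W}$
$c{\left(R,k \right)} = -4 + k + \frac{5 R}{3}$ ($c{\left(R,k \right)} = \left(R + k\right) + 2 \left(-2 + \frac{R}{3}\right) = \left(R + k\right) + \left(-4 + \frac{2 R}{3}\right) = -4 + k + \frac{5 R}{3}$)
$339396 + c{\left(172,b{\left(B,17 \right)} \right)} = 339396 + \left(-4 + \left(18 - 6 \sqrt{3 + 17}\right) + \frac{5}{3} \cdot 172\right) = 339396 + \left(-4 + \left(18 - 6 \sqrt{20}\right) + \frac{860}{3}\right) = 339396 + \left(-4 + \left(18 - 6 \cdot 2 \sqrt{5}\right) + \frac{860}{3}\right) = 339396 + \left(-4 + \left(18 - 12 \sqrt{5}\right) + \frac{860}{3}\right) = 339396 + \left(\frac{902}{3} - 12 \sqrt{5}\right) = \frac{1019090}{3} - 12 \sqrt{5}$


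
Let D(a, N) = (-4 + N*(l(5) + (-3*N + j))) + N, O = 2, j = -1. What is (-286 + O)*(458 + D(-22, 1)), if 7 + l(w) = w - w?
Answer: -126096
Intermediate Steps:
l(w) = -7 (l(w) = -7 + (w - w) = -7 + 0 = -7)
D(a, N) = -4 + N + N*(-8 - 3*N) (D(a, N) = (-4 + N*(-7 + (-3*N - 1))) + N = (-4 + N*(-7 + (-1 - 3*N))) + N = (-4 + N*(-8 - 3*N)) + N = -4 + N + N*(-8 - 3*N))
(-286 + O)*(458 + D(-22, 1)) = (-286 + 2)*(458 + (-4 - 7*1 - 3*1**2)) = -284*(458 + (-4 - 7 - 3*1)) = -284*(458 + (-4 - 7 - 3)) = -284*(458 - 14) = -284*444 = -126096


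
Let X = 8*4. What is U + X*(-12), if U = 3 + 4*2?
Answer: -373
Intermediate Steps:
X = 32
U = 11 (U = 3 + 8 = 11)
U + X*(-12) = 11 + 32*(-12) = 11 - 384 = -373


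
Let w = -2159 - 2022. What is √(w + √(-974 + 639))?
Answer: √(-4181 + I*√335) ≈ 0.1415 + 64.661*I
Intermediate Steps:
w = -4181
√(w + √(-974 + 639)) = √(-4181 + √(-974 + 639)) = √(-4181 + √(-335)) = √(-4181 + I*√335)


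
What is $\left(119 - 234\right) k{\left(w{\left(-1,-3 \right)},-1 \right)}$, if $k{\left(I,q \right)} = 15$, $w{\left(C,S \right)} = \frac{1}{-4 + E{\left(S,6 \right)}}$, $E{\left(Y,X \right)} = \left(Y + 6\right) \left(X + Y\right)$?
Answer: $-1725$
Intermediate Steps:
$E{\left(Y,X \right)} = \left(6 + Y\right) \left(X + Y\right)$
$w{\left(C,S \right)} = \frac{1}{32 + S^{2} + 12 S}$ ($w{\left(C,S \right)} = \frac{1}{-4 + \left(S^{2} + 6 \cdot 6 + 6 S + 6 S\right)} = \frac{1}{-4 + \left(S^{2} + 36 + 6 S + 6 S\right)} = \frac{1}{-4 + \left(36 + S^{2} + 12 S\right)} = \frac{1}{32 + S^{2} + 12 S}$)
$\left(119 - 234\right) k{\left(w{\left(-1,-3 \right)},-1 \right)} = \left(119 - 234\right) 15 = \left(-115\right) 15 = -1725$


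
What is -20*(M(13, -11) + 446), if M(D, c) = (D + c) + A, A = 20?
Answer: -9360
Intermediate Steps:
M(D, c) = 20 + D + c (M(D, c) = (D + c) + 20 = 20 + D + c)
-20*(M(13, -11) + 446) = -20*((20 + 13 - 11) + 446) = -20*(22 + 446) = -20*468 = -9360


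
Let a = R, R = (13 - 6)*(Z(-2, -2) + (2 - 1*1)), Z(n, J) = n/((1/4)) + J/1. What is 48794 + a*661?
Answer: 7151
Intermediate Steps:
Z(n, J) = J + 4*n (Z(n, J) = n/((1*(¼))) + J*1 = n/(¼) + J = n*4 + J = 4*n + J = J + 4*n)
R = -63 (R = (13 - 6)*((-2 + 4*(-2)) + (2 - 1*1)) = 7*((-2 - 8) + (2 - 1)) = 7*(-10 + 1) = 7*(-9) = -63)
a = -63
48794 + a*661 = 48794 - 63*661 = 48794 - 41643 = 7151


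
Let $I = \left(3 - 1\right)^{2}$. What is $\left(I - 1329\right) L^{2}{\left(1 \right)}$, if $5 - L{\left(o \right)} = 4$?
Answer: $-1325$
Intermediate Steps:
$L{\left(o \right)} = 1$ ($L{\left(o \right)} = 5 - 4 = 1$)
$I = 4$ ($I = 2^{2} = 4$)
$\left(I - 1329\right) L^{2}{\left(1 \right)} = \left(4 - 1329\right) 1^{2} = \left(-1325\right) 1 = -1325$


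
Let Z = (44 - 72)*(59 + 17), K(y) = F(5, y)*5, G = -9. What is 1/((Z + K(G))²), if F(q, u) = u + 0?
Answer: 1/4721929 ≈ 2.1178e-7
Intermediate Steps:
F(q, u) = u
K(y) = 5*y (K(y) = y*5 = 5*y)
Z = -2128 (Z = -28*76 = -2128)
1/((Z + K(G))²) = 1/((-2128 + 5*(-9))²) = 1/((-2128 - 45)²) = 1/((-2173)²) = 1/4721929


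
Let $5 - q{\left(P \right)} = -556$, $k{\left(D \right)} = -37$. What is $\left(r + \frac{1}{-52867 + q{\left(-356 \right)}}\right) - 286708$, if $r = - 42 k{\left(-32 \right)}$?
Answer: $- \frac{14915265125}{52306} \approx -2.8515 \cdot 10^{5}$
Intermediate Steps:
$q{\left(P \right)} = 561$ ($q{\left(P \right)} = 5 - -556 = 5 + 556 = 561$)
$r = 1554$ ($r = \left(-42\right) \left(-37\right) = 1554$)
$\left(r + \frac{1}{-52867 + q{\left(-356 \right)}}\right) - 286708 = \left(1554 + \frac{1}{-52867 + 561}\right) - 286708 = \left(1554 + \frac{1}{-52306}\right) - 286708 = \left(1554 - \frac{1}{52306}\right) - 286708 = \frac{81283523}{52306} - 286708 = - \frac{14915265125}{52306}$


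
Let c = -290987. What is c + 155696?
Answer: -135291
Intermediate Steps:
c + 155696 = -290987 + 155696 = -135291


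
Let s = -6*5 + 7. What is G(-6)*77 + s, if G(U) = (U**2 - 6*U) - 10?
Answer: 4751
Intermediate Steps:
G(U) = -10 + U**2 - 6*U
s = -23 (s = -30 + 7 = -23)
G(-6)*77 + s = (-10 + (-6)**2 - 6*(-6))*77 - 23 = (-10 + 36 + 36)*77 - 23 = 62*77 - 23 = 4774 - 23 = 4751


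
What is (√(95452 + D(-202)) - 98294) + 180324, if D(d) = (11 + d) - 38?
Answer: 82030 + √95223 ≈ 82339.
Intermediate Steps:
D(d) = -27 + d
(√(95452 + D(-202)) - 98294) + 180324 = (√(95452 + (-27 - 202)) - 98294) + 180324 = (√(95452 - 229) - 98294) + 180324 = (√95223 - 98294) + 180324 = (-98294 + √95223) + 180324 = 82030 + √95223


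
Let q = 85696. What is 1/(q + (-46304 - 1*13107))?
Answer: 1/26285 ≈ 3.8045e-5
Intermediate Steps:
1/(q + (-46304 - 1*13107)) = 1/(85696 + (-46304 - 1*13107)) = 1/(85696 + (-46304 - 13107)) = 1/(85696 - 59411) = 1/26285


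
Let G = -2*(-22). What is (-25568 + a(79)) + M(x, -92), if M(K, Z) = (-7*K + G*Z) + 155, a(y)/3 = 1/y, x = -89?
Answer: -2278199/79 ≈ -28838.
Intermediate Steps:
G = 44
a(y) = 3/y
M(K, Z) = 155 - 7*K + 44*Z (M(K, Z) = (-7*K + 44*Z) + 155 = 155 - 7*K + 44*Z)
(-25568 + a(79)) + M(x, -92) = (-25568 + 3/79) + (155 - 7*(-89) + 44*(-92)) = (-25568 + 3*(1/79)) + (155 + 623 - 4048) = (-25568 + 3/79) - 3270 = -2019869/79 - 3270 = -2278199/79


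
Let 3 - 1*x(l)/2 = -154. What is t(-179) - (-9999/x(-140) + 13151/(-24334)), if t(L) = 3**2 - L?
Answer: 420982442/1910219 ≈ 220.38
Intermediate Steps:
x(l) = 314 (x(l) = 6 - 2*(-154) = 6 + 308 = 314)
t(L) = 9 - L
t(-179) - (-9999/x(-140) + 13151/(-24334)) = (9 - 1*(-179)) - (-9999/314 + 13151/(-24334)) = (9 + 179) - (-9999*1/314 + 13151*(-1/24334)) = 188 - (-9999/314 - 13151/24334) = 188 - 1*(-61861270/1910219) = 188 + 61861270/1910219 = 420982442/1910219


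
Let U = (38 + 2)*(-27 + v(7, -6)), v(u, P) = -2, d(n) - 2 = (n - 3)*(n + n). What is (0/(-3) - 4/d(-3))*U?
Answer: 2320/19 ≈ 122.11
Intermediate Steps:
d(n) = 2 + 2*n*(-3 + n) (d(n) = 2 + (n - 3)*(n + n) = 2 + (-3 + n)*(2*n) = 2 + 2*n*(-3 + n))
U = -1160 (U = (38 + 2)*(-27 - 2) = 40*(-29) = -1160)
(0/(-3) - 4/d(-3))*U = (0/(-3) - 4/(2 - 6*(-3) + 2*(-3)**2))*(-1160) = (0*(-1/3) - 4/(2 + 18 + 2*9))*(-1160) = (0 - 4/(2 + 18 + 18))*(-1160) = (0 - 4/38)*(-1160) = (0 - 4*1/38)*(-1160) = (0 - 2/19)*(-1160) = -2/19*(-1160) = 2320/19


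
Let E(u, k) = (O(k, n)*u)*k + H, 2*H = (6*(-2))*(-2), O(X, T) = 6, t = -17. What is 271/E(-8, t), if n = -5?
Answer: 271/828 ≈ 0.32729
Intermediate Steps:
H = 12 (H = ((6*(-2))*(-2))/2 = (-12*(-2))/2 = (1/2)*24 = 12)
E(u, k) = 12 + 6*k*u (E(u, k) = (6*u)*k + 12 = 6*k*u + 12 = 12 + 6*k*u)
271/E(-8, t) = 271/(12 + 6*(-17)*(-8)) = 271/(12 + 816) = 271/828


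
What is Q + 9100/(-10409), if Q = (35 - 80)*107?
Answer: -7161205/1487 ≈ -4815.9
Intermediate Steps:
Q = -4815 (Q = -45*107 = -4815)
Q + 9100/(-10409) = -4815 + 9100/(-10409) = -4815 + 9100*(-1/10409) = -4815 - 1300/1487 = -7161205/1487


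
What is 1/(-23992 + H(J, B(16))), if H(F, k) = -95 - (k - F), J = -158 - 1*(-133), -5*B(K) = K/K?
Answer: -5/120559 ≈ -4.1473e-5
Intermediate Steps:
B(K) = -1/5 (B(K) = -K/(5*K) = -1/5*1 = -1/5)
J = -25 (J = -158 + 133 = -25)
H(F, k) = -95 + F - k (H(F, k) = -95 + (F - k) = -95 + F - k)
1/(-23992 + H(J, B(16))) = 1/(-23992 + (-95 - 25 - 1*(-1/5))) = 1/(-23992 + (-95 - 25 + 1/5)) = 1/(-23992 - 599/5) = 1/(-120559/5) = -5/120559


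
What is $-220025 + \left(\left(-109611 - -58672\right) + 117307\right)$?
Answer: $-153657$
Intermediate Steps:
$-220025 + \left(\left(-109611 - -58672\right) + 117307\right) = -220025 + \left(\left(-109611 + \left(-21004 + 79676\right)\right) + 117307\right) = -220025 + \left(\left(-109611 + 58672\right) + 117307\right) = -220025 + \left(-50939 + 117307\right) = -220025 + 66368 = -153657$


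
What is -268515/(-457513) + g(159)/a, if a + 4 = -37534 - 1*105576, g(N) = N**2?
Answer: 26861869557/65476515482 ≈ 0.41025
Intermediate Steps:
a = -143114 (a = -4 + (-37534 - 1*105576) = -4 + (-37534 - 105576) = -4 - 143110 = -143114)
-268515/(-457513) + g(159)/a = -268515/(-457513) + 159**2/(-143114) = -268515*(-1/457513) + 25281*(-1/143114) = 268515/457513 - 25281/143114 = 26861869557/65476515482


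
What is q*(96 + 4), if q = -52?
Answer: -5200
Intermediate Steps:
q*(96 + 4) = -52*(96 + 4) = -52*100 = -5200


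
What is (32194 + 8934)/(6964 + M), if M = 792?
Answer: 10282/1939 ≈ 5.3027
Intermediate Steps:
(32194 + 8934)/(6964 + M) = (32194 + 8934)/(6964 + 792) = 41128/7756 = 41128*(1/7756) = 10282/1939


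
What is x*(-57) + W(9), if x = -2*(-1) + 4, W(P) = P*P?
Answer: -261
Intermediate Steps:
W(P) = P²
x = 6 (x = 2 + 4 = 6)
x*(-57) + W(9) = 6*(-57) + 9² = -342 + 81 = -261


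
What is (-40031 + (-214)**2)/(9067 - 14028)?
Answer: -5765/4961 ≈ -1.1621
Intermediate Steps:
(-40031 + (-214)**2)/(9067 - 14028) = (-40031 + 45796)/(-4961) = 5765*(-1/4961) = -5765/4961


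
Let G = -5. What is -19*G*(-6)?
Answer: -570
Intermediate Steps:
-19*G*(-6) = -19*(-5)*(-6) = 95*(-6) = -570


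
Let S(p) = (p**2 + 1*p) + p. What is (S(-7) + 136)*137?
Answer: 23427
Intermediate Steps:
S(p) = p**2 + 2*p (S(p) = (p**2 + p) + p = (p + p**2) + p = p**2 + 2*p)
(S(-7) + 136)*137 = (-7*(2 - 7) + 136)*137 = (-7*(-5) + 136)*137 = (35 + 136)*137 = 171*137 = 23427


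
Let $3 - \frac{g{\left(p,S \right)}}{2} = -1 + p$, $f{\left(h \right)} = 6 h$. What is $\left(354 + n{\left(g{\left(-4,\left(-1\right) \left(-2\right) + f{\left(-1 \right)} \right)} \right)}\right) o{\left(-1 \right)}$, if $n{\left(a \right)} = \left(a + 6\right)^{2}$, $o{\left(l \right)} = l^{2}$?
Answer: $838$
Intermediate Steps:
$g{\left(p,S \right)} = 8 - 2 p$ ($g{\left(p,S \right)} = 6 - 2 \left(-1 + p\right) = 6 - \left(-2 + 2 p\right) = 8 - 2 p$)
$n{\left(a \right)} = \left(6 + a\right)^{2}$
$\left(354 + n{\left(g{\left(-4,\left(-1\right) \left(-2\right) + f{\left(-1 \right)} \right)} \right)}\right) o{\left(-1 \right)} = \left(354 + \left(6 + \left(8 - -8\right)\right)^{2}\right) \left(-1\right)^{2} = \left(354 + \left(6 + \left(8 + 8\right)\right)^{2}\right) 1 = \left(354 + \left(6 + 16\right)^{2}\right) 1 = \left(354 + 22^{2}\right) 1 = \left(354 + 484\right) 1 = 838 \cdot 1 = 838$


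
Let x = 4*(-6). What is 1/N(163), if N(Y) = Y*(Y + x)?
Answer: 1/22657 ≈ 4.4136e-5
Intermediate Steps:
x = -24
N(Y) = Y*(-24 + Y) (N(Y) = Y*(Y - 24) = Y*(-24 + Y))
1/N(163) = 1/(163*(-24 + 163)) = 1/(163*139) = 1/22657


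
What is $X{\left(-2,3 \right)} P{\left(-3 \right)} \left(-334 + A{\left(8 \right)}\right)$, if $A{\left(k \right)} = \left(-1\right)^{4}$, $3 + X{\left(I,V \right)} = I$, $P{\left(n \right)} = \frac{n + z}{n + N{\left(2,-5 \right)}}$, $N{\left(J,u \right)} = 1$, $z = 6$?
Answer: $- \frac{4995}{2} \approx -2497.5$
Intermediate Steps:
$P{\left(n \right)} = \frac{6 + n}{1 + n}$ ($P{\left(n \right)} = \frac{n + 6}{n + 1} = \frac{6 + n}{1 + n}$)
$X{\left(I,V \right)} = -3 + I$
$A{\left(k \right)} = 1$
$X{\left(-2,3 \right)} P{\left(-3 \right)} \left(-334 + A{\left(8 \right)}\right) = \left(-3 - 2\right) \frac{6 - 3}{1 - 3} \left(-334 + 1\right) = - 5 \frac{1}{-2} \cdot 3 \left(-333\right) = - 5 \left(\left(- \frac{1}{2}\right) 3\right) \left(-333\right) = \left(-5\right) \left(- \frac{3}{2}\right) \left(-333\right) = \frac{15}{2} \left(-333\right) = - \frac{4995}{2}$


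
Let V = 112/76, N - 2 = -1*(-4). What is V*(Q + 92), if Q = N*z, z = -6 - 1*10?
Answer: -112/19 ≈ -5.8947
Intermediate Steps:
N = 6 (N = 2 - 1*(-4) = 2 + 4 = 6)
z = -16 (z = -6 - 10 = -16)
V = 28/19 (V = 112*(1/76) = 28/19 ≈ 1.4737)
Q = -96 (Q = 6*(-16) = -96)
V*(Q + 92) = 28*(-96 + 92)/19 = (28/19)*(-4) = -112/19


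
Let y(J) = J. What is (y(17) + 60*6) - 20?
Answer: 357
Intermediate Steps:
(y(17) + 60*6) - 20 = (17 + 60*6) - 20 = (17 + 360) - 20 = 377 - 20 = 357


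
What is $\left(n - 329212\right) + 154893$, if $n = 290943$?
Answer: $116624$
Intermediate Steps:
$\left(n - 329212\right) + 154893 = \left(290943 - 329212\right) + 154893 = -38269 + 154893 = 116624$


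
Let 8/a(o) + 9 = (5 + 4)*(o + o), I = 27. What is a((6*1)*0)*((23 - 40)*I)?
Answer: 408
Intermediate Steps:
a(o) = 8/(-9 + 18*o) (a(o) = 8/(-9 + (5 + 4)*(o + o)) = 8/(-9 + 9*(2*o)) = 8/(-9 + 18*o))
a((6*1)*0)*((23 - 40)*I) = (8/(9*(-1 + 2*((6*1)*0))))*((23 - 40)*27) = (8/(9*(-1 + 2*(6*0))))*(-17*27) = (8/(9*(-1 + 2*0)))*(-459) = (8/(9*(-1 + 0)))*(-459) = ((8/9)/(-1))*(-459) = ((8/9)*(-1))*(-459) = -8/9*(-459) = 408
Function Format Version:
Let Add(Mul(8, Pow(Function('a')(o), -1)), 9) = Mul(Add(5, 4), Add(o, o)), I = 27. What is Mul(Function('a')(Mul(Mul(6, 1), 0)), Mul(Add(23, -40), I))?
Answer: 408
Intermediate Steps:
Function('a')(o) = Mul(8, Pow(Add(-9, Mul(18, o)), -1)) (Function('a')(o) = Mul(8, Pow(Add(-9, Mul(Add(5, 4), Add(o, o))), -1)) = Mul(8, Pow(Add(-9, Mul(9, Mul(2, o))), -1)) = Mul(8, Pow(Add(-9, Mul(18, o)), -1)))
Mul(Function('a')(Mul(Mul(6, 1), 0)), Mul(Add(23, -40), I)) = Mul(Mul(Rational(8, 9), Pow(Add(-1, Mul(2, Mul(Mul(6, 1), 0))), -1)), Mul(Add(23, -40), 27)) = Mul(Mul(Rational(8, 9), Pow(Add(-1, Mul(2, Mul(6, 0))), -1)), Mul(-17, 27)) = Mul(Mul(Rational(8, 9), Pow(Add(-1, Mul(2, 0)), -1)), -459) = Mul(Mul(Rational(8, 9), Pow(Add(-1, 0), -1)), -459) = Mul(Mul(Rational(8, 9), Pow(-1, -1)), -459) = Mul(Mul(Rational(8, 9), -1), -459) = Mul(Rational(-8, 9), -459) = 408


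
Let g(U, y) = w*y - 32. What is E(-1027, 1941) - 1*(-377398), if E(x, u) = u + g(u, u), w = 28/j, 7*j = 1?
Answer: 759743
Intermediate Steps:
j = ⅐ (j = (⅐)*1 = ⅐ ≈ 0.14286)
w = 196 (w = 28/(⅐) = 28*7 = 196)
g(U, y) = -32 + 196*y (g(U, y) = 196*y - 32 = -32 + 196*y)
E(x, u) = -32 + 197*u (E(x, u) = u + (-32 + 196*u) = -32 + 197*u)
E(-1027, 1941) - 1*(-377398) = (-32 + 197*1941) - 1*(-377398) = (-32 + 382377) + 377398 = 382345 + 377398 = 759743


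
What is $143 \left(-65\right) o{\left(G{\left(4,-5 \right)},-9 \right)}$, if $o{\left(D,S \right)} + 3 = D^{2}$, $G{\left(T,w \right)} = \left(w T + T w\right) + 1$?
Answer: $-14109810$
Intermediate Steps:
$G{\left(T,w \right)} = 1 + 2 T w$ ($G{\left(T,w \right)} = \left(T w + T w\right) + 1 = 2 T w + 1 = 1 + 2 T w$)
$o{\left(D,S \right)} = -3 + D^{2}$
$143 \left(-65\right) o{\left(G{\left(4,-5 \right)},-9 \right)} = 143 \left(-65\right) \left(-3 + \left(1 + 2 \cdot 4 \left(-5\right)\right)^{2}\right) = - 9295 \left(-3 + \left(1 - 40\right)^{2}\right) = - 9295 \left(-3 + \left(-39\right)^{2}\right) = - 9295 \left(-3 + 1521\right) = \left(-9295\right) 1518 = -14109810$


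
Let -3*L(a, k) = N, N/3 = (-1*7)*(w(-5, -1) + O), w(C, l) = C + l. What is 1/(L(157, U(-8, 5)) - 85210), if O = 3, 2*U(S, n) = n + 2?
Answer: -1/85231 ≈ -1.1733e-5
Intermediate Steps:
U(S, n) = 1 + n/2 (U(S, n) = (n + 2)/2 = (2 + n)/2 = 1 + n/2)
N = 63 (N = 3*((-1*7)*((-5 - 1) + 3)) = 3*(-7*(-6 + 3)) = 3*(-7*(-3)) = 3*21 = 63)
L(a, k) = -21 (L(a, k) = -1/3*63 = -21)
1/(L(157, U(-8, 5)) - 85210) = 1/(-21 - 85210) = 1/(-85231) = -1/85231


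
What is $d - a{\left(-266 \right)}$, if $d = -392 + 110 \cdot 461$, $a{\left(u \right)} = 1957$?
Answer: $48361$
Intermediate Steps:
$d = 50318$ ($d = -392 + 50710 = 50318$)
$d - a{\left(-266 \right)} = 50318 - 1957 = 48361$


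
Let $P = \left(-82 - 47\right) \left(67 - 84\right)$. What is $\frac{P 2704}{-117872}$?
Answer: $- \frac{370617}{7367} \approx -50.308$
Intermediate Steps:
$P = 2193$ ($P = \left(-129\right) \left(-17\right) = 2193$)
$\frac{P 2704}{-117872} = \frac{2193 \cdot 2704}{-117872} = 5929872 \left(- \frac{1}{117872}\right) = - \frac{370617}{7367}$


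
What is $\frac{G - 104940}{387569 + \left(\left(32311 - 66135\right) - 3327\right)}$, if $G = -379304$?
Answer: $- \frac{242122}{175209} \approx -1.3819$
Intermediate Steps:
$\frac{G - 104940}{387569 + \left(\left(32311 - 66135\right) - 3327\right)} = \frac{-379304 - 104940}{387569 + \left(\left(32311 - 66135\right) - 3327\right)} = - \frac{484244}{387569 - 37151} = - \frac{484244}{350418} = \left(-484244\right) \frac{1}{350418} = - \frac{242122}{175209}$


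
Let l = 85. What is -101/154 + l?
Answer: 12989/154 ≈ 84.344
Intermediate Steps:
-101/154 + l = -101/154 + 85 = 12989/154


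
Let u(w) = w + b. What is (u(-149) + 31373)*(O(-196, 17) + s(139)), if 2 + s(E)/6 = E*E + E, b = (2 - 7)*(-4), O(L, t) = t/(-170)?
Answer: 18238356938/5 ≈ 3.6477e+9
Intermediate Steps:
O(L, t) = -t/170 (O(L, t) = t*(-1/170) = -t/170)
b = 20 (b = -5*(-4) = 20)
s(E) = -12 + 6*E + 6*E**2 (s(E) = -12 + 6*(E*E + E) = -12 + 6*(E**2 + E) = -12 + 6*(E + E**2) = -12 + (6*E + 6*E**2) = -12 + 6*E + 6*E**2)
u(w) = 20 + w (u(w) = w + 20 = 20 + w)
(u(-149) + 31373)*(O(-196, 17) + s(139)) = ((20 - 149) + 31373)*(-1/170*17 + (-12 + 6*139 + 6*139**2)) = (-129 + 31373)*(-1/10 + (-12 + 834 + 6*19321)) = 31244*(-1/10 + (-12 + 834 + 115926)) = 31244*(-1/10 + 116748) = 31244*(1167479/10) = 18238356938/5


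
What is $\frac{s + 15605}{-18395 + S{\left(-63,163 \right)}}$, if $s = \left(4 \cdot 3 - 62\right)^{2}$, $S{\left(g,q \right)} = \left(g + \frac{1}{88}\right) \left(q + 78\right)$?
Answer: $- \frac{1593240}{2954623} \approx -0.53924$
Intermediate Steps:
$S{\left(g,q \right)} = \left(78 + q\right) \left(\frac{1}{88} + g\right)$ ($S{\left(g,q \right)} = \left(g + \frac{1}{88}\right) \left(78 + q\right) = \left(\frac{1}{88} + g\right) \left(78 + q\right) = \left(78 + q\right) \left(\frac{1}{88} + g\right)$)
$s = 2500$ ($s = \left(12 - 62\right)^{2} = \left(-50\right)^{2} = 2500$)
$\frac{s + 15605}{-18395 + S{\left(-63,163 \right)}} = \frac{2500 + 15605}{-18395 + \left(\frac{39}{44} + 78 \left(-63\right) + \frac{1}{88} \cdot 163 - 10269\right)} = \frac{18105}{-18395 + \left(\frac{39}{44} - 4914 + \frac{163}{88} - 10269\right)} = \frac{18105}{-18395 - \frac{1335863}{88}} = \frac{18105}{- \frac{2954623}{88}} = 18105 \left(- \frac{88}{2954623}\right) = - \frac{1593240}{2954623}$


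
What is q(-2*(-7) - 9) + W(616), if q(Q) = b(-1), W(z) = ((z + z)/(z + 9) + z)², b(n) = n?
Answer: 149174767199/390625 ≈ 3.8189e+5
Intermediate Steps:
W(z) = (z + 2*z/(9 + z))² (W(z) = ((2*z)/(9 + z) + z)² = (2*z/(9 + z) + z)² = (z + 2*z/(9 + z))²)
q(Q) = -1
q(-2*(-7) - 9) + W(616) = -1 + 616²*(11 + 616)²/(9 + 616)² = -1 + 379456*627²/625² = -1 + 379456*(1/390625)*393129 = -1 + 149175157824/390625 = 149174767199/390625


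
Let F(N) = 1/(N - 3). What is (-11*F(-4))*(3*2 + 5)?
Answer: 121/7 ≈ 17.286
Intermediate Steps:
F(N) = 1/(-3 + N)
(-11*F(-4))*(3*2 + 5) = (-11/(-3 - 4))*(3*2 + 5) = (-11/(-7))*(6 + 5) = -11*(-⅐)*11 = (11/7)*11 = 121/7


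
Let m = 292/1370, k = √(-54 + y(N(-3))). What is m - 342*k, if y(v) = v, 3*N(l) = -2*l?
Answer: 146/685 - 684*I*√13 ≈ 0.21314 - 2466.2*I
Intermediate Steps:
N(l) = -2*l/3 (N(l) = (-2*l)/3 = -2*l/3)
k = 2*I*√13 (k = √(-54 - ⅔*(-3)) = √(-54 + 2) = √(-52) = 2*I*√13 ≈ 7.2111*I)
m = 146/685 (m = 292*(1/1370) = 146/685 ≈ 0.21314)
m - 342*k = 146/685 - 684*I*√13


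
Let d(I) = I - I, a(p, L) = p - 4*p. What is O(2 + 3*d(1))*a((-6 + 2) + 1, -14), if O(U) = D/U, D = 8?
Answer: 36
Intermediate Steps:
a(p, L) = -3*p
d(I) = 0
O(U) = 8/U
O(2 + 3*d(1))*a((-6 + 2) + 1, -14) = (8/(2 + 3*0))*(-3*((-6 + 2) + 1)) = (8/(2 + 0))*(-3*(-4 + 1)) = (8/2)*(-3*(-3)) = (8*(½))*9 = 4*9 = 36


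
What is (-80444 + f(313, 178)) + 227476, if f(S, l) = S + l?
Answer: 147523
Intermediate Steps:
(-80444 + f(313, 178)) + 227476 = (-80444 + (313 + 178)) + 227476 = (-80444 + 491) + 227476 = -79953 + 227476 = 147523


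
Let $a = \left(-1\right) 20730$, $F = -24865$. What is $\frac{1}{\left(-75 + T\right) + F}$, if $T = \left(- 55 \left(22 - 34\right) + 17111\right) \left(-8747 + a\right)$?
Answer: $- \frac{1}{523860707} \approx -1.9089 \cdot 10^{-9}$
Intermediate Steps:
$a = -20730$
$T = -523835767$ ($T = \left(- 55 \left(22 - 34\right) + 17111\right) \left(-8747 - 20730\right) = \left(\left(-55\right) \left(-12\right) + 17111\right) \left(-29477\right) = \left(660 + 17111\right) \left(-29477\right) = 17771 \left(-29477\right) = -523835767$)
$\frac{1}{\left(-75 + T\right) + F} = \frac{1}{\left(-75 - 523835767\right) - 24865} = \frac{1}{-523835842 - 24865} = \frac{1}{-523860707} = - \frac{1}{523860707}$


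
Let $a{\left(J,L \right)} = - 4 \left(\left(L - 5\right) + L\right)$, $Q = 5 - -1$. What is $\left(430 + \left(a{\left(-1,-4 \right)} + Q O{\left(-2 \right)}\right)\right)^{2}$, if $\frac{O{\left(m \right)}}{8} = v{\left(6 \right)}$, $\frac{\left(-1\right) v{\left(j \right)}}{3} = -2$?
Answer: $592900$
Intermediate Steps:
$v{\left(j \right)} = 6$ ($v{\left(j \right)} = \left(-3\right) \left(-2\right) = 6$)
$Q = 6$ ($Q = 5 + 1 = 6$)
$O{\left(m \right)} = 48$ ($O{\left(m \right)} = 8 \cdot 6 = 48$)
$a{\left(J,L \right)} = 20 - 8 L$ ($a{\left(J,L \right)} = - 4 \left(\left(-5 + L\right) + L\right) = - 4 \left(-5 + 2 L\right) = 20 - 8 L$)
$\left(430 + \left(a{\left(-1,-4 \right)} + Q O{\left(-2 \right)}\right)\right)^{2} = \left(430 + \left(\left(20 - -32\right) + 6 \cdot 48\right)\right)^{2} = \left(430 + \left(\left(20 + 32\right) + 288\right)\right)^{2} = \left(430 + \left(52 + 288\right)\right)^{2} = \left(430 + 340\right)^{2} = 770^{2} = 592900$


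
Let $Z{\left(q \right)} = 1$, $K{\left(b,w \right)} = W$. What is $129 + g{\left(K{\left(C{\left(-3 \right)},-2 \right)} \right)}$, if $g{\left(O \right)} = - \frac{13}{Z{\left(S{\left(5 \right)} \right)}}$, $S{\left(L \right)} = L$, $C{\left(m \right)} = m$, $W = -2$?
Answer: $116$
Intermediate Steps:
$K{\left(b,w \right)} = -2$
$g{\left(O \right)} = -13$ ($g{\left(O \right)} = - \frac{13}{1} = \left(-13\right) 1 = -13$)
$129 + g{\left(K{\left(C{\left(-3 \right)},-2 \right)} \right)} = 129 - 13 = 116$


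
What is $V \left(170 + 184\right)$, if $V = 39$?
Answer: $13806$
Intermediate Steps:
$V \left(170 + 184\right) = 39 \left(170 + 184\right) = 39 \cdot 354 = 13806$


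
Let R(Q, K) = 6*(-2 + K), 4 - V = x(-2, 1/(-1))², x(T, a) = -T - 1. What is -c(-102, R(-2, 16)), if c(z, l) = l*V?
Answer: -252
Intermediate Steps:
x(T, a) = -1 - T
V = 3 (V = 4 - (-1 - 1*(-2))² = 4 - (-1 + 2)² = 4 - 1*1² = 4 - 1*1 = 4 - 1 = 3)
R(Q, K) = -12 + 6*K
c(z, l) = 3*l (c(z, l) = l*3 = 3*l)
-c(-102, R(-2, 16)) = -3*(-12 + 6*16) = -3*(-12 + 96) = -3*84 = -1*252 = -252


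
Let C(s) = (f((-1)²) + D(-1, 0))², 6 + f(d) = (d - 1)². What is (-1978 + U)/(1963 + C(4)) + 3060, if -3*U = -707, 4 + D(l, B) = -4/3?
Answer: 57582699/18823 ≈ 3059.2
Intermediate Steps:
D(l, B) = -16/3 (D(l, B) = -4 - 4/3 = -16/3)
U = 707/3 (U = -⅓*(-707) = 707/3 ≈ 235.67)
f(d) = -6 + (-1 + d)² (f(d) = -6 + (d - 1)² = -6 + (-1 + d)²)
C(s) = 1156/9 (C(s) = ((-6 + (-1 + (-1)²)²) - 16/3)² = ((-6 + (-1 + 1)²) - 16/3)² = ((-6 + 0²) - 16/3)² = ((-6 + 0) - 16/3)² = (-6 - 16/3)² = (-34/3)² = 1156/9)
(-1978 + U)/(1963 + C(4)) + 3060 = (-1978 + 707/3)/(1963 + 1156/9) + 3060 = -5227/(3*18823/9) + 3060 = -5227/3*9/18823 + 3060 = -15681/18823 + 3060 = 57582699/18823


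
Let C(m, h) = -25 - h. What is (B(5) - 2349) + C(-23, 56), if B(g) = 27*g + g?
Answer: -2290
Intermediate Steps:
B(g) = 28*g
(B(5) - 2349) + C(-23, 56) = (28*5 - 2349) + (-25 - 1*56) = (140 - 2349) + (-25 - 56) = -2209 - 81 = -2290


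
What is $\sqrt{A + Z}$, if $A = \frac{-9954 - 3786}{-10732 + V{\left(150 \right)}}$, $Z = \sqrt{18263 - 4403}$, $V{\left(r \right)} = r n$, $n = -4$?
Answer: $\frac{\sqrt{9731355 + 48155334 \sqrt{385}}}{2833} \approx 10.906$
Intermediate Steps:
$V{\left(r \right)} = - 4 r$ ($V{\left(r \right)} = r \left(-4\right) = - 4 r$)
$Z = 6 \sqrt{385}$ ($Z = \sqrt{13860} = 6 \sqrt{385} \approx 117.73$)
$A = \frac{3435}{2833}$ ($A = \frac{-9954 - 3786}{-10732 - 600} = - \frac{13740}{-10732 - 600} = - \frac{13740}{-11332} = \left(-13740\right) \left(- \frac{1}{11332}\right) = \frac{3435}{2833} \approx 1.2125$)
$\sqrt{A + Z} = \sqrt{\frac{3435}{2833} + 6 \sqrt{385}}$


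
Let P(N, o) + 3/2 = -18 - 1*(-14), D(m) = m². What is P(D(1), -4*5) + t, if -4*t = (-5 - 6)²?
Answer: -143/4 ≈ -35.750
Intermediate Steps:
P(N, o) = -11/2 (P(N, o) = -3/2 + (-18 - 1*(-14)) = -3/2 + (-18 + 14) = -3/2 - 4 = -11/2)
t = -121/4 (t = -(-5 - 6)²/4 = -¼*(-11)² = -¼*121 = -121/4 ≈ -30.250)
P(D(1), -4*5) + t = -11/2 - 121/4 = -143/4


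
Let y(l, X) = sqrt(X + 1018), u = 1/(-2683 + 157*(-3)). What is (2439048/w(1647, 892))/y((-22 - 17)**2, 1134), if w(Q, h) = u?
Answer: -1923189348*sqrt(538)/269 ≈ -1.6583e+8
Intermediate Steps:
u = -1/3154 (u = 1/(-2683 - 471) = 1/(-3154) = -1/3154 ≈ -0.00031706)
w(Q, h) = -1/3154
y(l, X) = sqrt(1018 + X)
(2439048/w(1647, 892))/y((-22 - 17)**2, 1134) = (2439048/(-1/3154))/(sqrt(1018 + 1134)) = (2439048*(-3154))/(sqrt(2152)) = -7692757392*sqrt(538)/1076 = -1923189348*sqrt(538)/269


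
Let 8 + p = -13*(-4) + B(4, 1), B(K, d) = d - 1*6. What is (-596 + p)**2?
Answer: 310249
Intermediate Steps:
B(K, d) = -6 + d (B(K, d) = d - 6 = -6 + d)
p = 39 (p = -8 + (-13*(-4) + (-6 + 1)) = -8 + (52 - 5) = -8 + 47 = 39)
(-596 + p)**2 = (-596 + 39)**2 = (-557)**2 = 310249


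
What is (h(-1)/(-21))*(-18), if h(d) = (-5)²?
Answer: 150/7 ≈ 21.429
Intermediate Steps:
h(d) = 25
(h(-1)/(-21))*(-18) = (25/(-21))*(-18) = (25*(-1/21))*(-18) = -25/21*(-18) = 150/7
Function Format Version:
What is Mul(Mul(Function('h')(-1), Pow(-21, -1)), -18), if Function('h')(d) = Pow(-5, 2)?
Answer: Rational(150, 7) ≈ 21.429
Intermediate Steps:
Function('h')(d) = 25
Mul(Mul(Function('h')(-1), Pow(-21, -1)), -18) = Mul(Mul(25, Pow(-21, -1)), -18) = Mul(Mul(25, Rational(-1, 21)), -18) = Mul(Rational(-25, 21), -18) = Rational(150, 7)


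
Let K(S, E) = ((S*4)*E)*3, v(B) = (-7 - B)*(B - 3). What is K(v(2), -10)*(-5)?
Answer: 5400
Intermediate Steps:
v(B) = (-7 - B)*(-3 + B)
K(S, E) = 12*E*S (K(S, E) = ((4*S)*E)*3 = (4*E*S)*3 = 12*E*S)
K(v(2), -10)*(-5) = (12*(-10)*(21 - 1*2² - 4*2))*(-5) = (12*(-10)*(21 - 1*4 - 8))*(-5) = (12*(-10)*(21 - 4 - 8))*(-5) = (12*(-10)*9)*(-5) = -1080*(-5) = 5400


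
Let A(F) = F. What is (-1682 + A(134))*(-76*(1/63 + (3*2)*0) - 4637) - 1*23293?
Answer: 50096553/7 ≈ 7.1566e+6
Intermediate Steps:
(-1682 + A(134))*(-76*(1/63 + (3*2)*0) - 4637) - 1*23293 = (-1682 + 134)*(-76*(1/63 + (3*2)*0) - 4637) - 1*23293 = -1548*(-76*(1/63 + 6*0) - 4637) - 23293 = -1548*(-76*(1/63 + 0) - 4637) - 23293 = -1548*(-76*1/63 - 4637) - 23293 = -1548*(-76/63 - 4637) - 23293 = -1548*(-292207/63) - 23293 = 50259604/7 - 23293 = 50096553/7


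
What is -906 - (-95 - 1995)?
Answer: 1184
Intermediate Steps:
-906 - (-95 - 1995) = -906 - 1*(-2090) = -906 + 2090 = 1184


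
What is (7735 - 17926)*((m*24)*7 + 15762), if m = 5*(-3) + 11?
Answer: -153782190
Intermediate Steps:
m = -4 (m = -15 + 11 = -4)
(7735 - 17926)*((m*24)*7 + 15762) = (7735 - 17926)*(-4*24*7 + 15762) = -10191*(-96*7 + 15762) = -10191*(-672 + 15762) = -10191*15090 = -153782190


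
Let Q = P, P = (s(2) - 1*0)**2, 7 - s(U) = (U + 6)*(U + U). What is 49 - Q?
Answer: -576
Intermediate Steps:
s(U) = 7 - 2*U*(6 + U) (s(U) = 7 - (U + 6)*(U + U) = 7 - (6 + U)*2*U = 7 - 2*U*(6 + U))
P = 625 (P = ((7 - 12*2 - 2*2**2) - 1*0)**2 = ((7 - 24 - 2*4) + 0)**2 = ((7 - 24 - 8) + 0)**2 = (-25 + 0)**2 = (-25)**2 = 625)
Q = 625
49 - Q = 49 - 1*625 = 49 - 625 = -576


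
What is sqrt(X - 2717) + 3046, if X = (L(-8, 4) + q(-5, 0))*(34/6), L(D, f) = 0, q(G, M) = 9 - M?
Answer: 3046 + I*sqrt(2666) ≈ 3046.0 + 51.633*I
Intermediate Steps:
X = 51 (X = (0 + (9 - 1*0))*(34/6) = (0 + (9 + 0))*(34*(1/6)) = (0 + 9)*(17/3) = 9*(17/3) = 51)
sqrt(X - 2717) + 3046 = sqrt(51 - 2717) + 3046 = sqrt(-2666) + 3046 = I*sqrt(2666) + 3046 = 3046 + I*sqrt(2666)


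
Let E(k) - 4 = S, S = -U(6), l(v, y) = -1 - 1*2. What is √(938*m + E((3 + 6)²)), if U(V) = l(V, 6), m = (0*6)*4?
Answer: √7 ≈ 2.6458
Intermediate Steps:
m = 0 (m = 0*4 = 0)
l(v, y) = -3 (l(v, y) = -1 - 2 = -3)
U(V) = -3
S = 3 (S = -1*(-3) = 3)
E(k) = 7 (E(k) = 4 + 3 = 7)
√(938*m + E((3 + 6)²)) = √(938*0 + 7) = √(0 + 7) = √7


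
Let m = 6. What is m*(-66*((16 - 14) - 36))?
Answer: 13464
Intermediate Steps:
m*(-66*((16 - 14) - 36)) = 6*(-66*((16 - 14) - 36)) = 6*(-66*(2 - 36)) = 6*(-66*(-34)) = 6*2244 = 13464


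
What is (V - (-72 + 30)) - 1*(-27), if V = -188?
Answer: -119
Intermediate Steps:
(V - (-72 + 30)) - 1*(-27) = (-188 - (-72 + 30)) - 1*(-27) = (-188 - 1*(-42)) + 27 = (-188 + 42) + 27 = -146 + 27 = -119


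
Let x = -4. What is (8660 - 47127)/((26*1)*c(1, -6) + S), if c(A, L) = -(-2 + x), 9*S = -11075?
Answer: 346203/9671 ≈ 35.798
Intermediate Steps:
S = -11075/9 (S = (⅑)*(-11075) = -11075/9 ≈ -1230.6)
c(A, L) = 6 (c(A, L) = -(-2 - 4) = -1*(-6) = 6)
(8660 - 47127)/((26*1)*c(1, -6) + S) = (8660 - 47127)/((26*1)*6 - 11075/9) = -38467/(26*6 - 11075/9) = -38467/(156 - 11075/9) = -38467/(-9671/9) = -38467*(-9/9671) = 346203/9671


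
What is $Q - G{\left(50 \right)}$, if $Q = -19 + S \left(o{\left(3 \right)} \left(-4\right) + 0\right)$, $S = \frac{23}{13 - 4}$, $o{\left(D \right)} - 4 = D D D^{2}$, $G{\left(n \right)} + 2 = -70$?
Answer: $- \frac{7343}{9} \approx -815.89$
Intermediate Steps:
$G{\left(n \right)} = -72$ ($G{\left(n \right)} = -2 - 70 = -72$)
$o{\left(D \right)} = 4 + D^{4}$ ($o{\left(D \right)} = 4 + D D D^{2} = 4 + D^{2} D^{2} = 4 + D^{4}$)
$S = \frac{23}{9}$ ($S = \frac{23}{13 - 4} = \frac{23}{9} \approx 2.5556$)
$Q = - \frac{7991}{9}$ ($Q = -19 + \frac{23 \left(\left(4 + 3^{4}\right) \left(-4\right) + 0\right)}{9} = -19 + \frac{23 \left(\left(4 + 81\right) \left(-4\right) + 0\right)}{9} = -19 + \frac{23 \left(85 \left(-4\right) + 0\right)}{9} = -19 + \frac{23 \left(-340 + 0\right)}{9} = -19 + \frac{23}{9} \left(-340\right) = -19 - \frac{7820}{9} = - \frac{7991}{9} \approx -887.89$)
$Q - G{\left(50 \right)} = - \frac{7991}{9} - -72 = - \frac{7991}{9} + 72 = - \frac{7343}{9}$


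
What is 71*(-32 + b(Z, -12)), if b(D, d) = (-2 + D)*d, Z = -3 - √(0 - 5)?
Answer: 1988 + 852*I*√5 ≈ 1988.0 + 1905.1*I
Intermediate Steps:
Z = -3 - I*√5 (Z = -3 - √(-5) = -3 - I*√5 ≈ -3.0 - 2.2361*I)
b(D, d) = d*(-2 + D)
71*(-32 + b(Z, -12)) = 71*(-32 - 12*(-2 + (-3 - I*√5))) = 71*(-32 - 12*(-5 - I*√5)) = 71*(-32 + (60 + 12*I*√5)) = 71*(28 + 12*I*√5) = 1988 + 852*I*√5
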